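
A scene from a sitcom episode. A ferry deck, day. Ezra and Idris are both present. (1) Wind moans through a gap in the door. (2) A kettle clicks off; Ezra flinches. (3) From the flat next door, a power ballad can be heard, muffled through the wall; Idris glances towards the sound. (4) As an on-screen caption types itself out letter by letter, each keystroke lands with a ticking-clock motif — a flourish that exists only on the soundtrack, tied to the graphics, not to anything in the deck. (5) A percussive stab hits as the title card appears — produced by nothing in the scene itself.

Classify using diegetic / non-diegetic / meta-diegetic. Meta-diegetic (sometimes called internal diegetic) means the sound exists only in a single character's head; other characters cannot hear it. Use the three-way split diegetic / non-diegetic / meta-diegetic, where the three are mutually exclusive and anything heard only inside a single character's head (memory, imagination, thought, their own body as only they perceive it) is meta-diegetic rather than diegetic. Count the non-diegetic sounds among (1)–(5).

2

(1) is diegetic: ambient/room sound belonging to the story's physical space.
(2) an in-world source (a kettle); characters could hear it → diegetic.
(3) is diegetic: it's coming from the flat next door — a location within the story world — and Idris reacts.
Sound (4): it accompanies on-screen graphics, not anything inside the story world, so non-diegetic.
(5) an editorial stinger — it belongs to the cut, not the story world → non-diegetic.
Non-diegetic: (4), (5) — that's 2.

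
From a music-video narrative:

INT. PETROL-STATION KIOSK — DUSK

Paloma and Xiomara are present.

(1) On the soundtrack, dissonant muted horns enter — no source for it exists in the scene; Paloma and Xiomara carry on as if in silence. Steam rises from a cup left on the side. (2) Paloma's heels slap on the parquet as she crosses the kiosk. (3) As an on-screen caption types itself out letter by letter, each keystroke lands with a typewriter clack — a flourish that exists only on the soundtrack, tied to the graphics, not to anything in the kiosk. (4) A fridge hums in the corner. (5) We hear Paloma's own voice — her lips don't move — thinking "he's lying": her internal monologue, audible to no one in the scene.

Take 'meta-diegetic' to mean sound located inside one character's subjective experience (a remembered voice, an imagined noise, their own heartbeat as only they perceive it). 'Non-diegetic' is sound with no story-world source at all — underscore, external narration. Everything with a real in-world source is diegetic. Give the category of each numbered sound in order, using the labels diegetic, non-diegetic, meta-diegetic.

(1) is non-diegetic: nothing in the kiosk produces it and the characters don't hear it — pure soundtrack.
(2) it's the physical sound of Paloma moving in the space → diegetic.
(3) the caption isn't part of the story world, so neither is the sound tied to it → non-diegetic.
(4) is diegetic: ambient/room sound belonging to the story's physical space.
(5) is meta-diegetic: internal monologue — inside Paloma's mind, not spoken into the scene.

non-diegetic, diegetic, non-diegetic, diegetic, meta-diegetic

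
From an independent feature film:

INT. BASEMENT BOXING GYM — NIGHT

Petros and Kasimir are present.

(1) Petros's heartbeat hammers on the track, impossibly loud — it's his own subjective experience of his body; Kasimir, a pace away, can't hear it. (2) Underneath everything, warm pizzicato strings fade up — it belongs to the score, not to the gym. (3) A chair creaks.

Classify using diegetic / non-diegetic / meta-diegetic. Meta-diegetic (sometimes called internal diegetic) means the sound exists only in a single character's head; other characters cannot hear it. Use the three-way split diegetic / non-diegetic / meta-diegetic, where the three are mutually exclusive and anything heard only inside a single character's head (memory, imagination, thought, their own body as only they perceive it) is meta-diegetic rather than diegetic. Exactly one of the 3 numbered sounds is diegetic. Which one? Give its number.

3

Sound (1): a subjective body sound — Petros's private perception, inaudible to Kasimir, so meta-diegetic.
(2) is non-diegetic: nothing in the gym produces it and the characters don't hear it — pure soundtrack.
(3) is diegetic: an in-world source (a chair); characters could hear it.
Only (3) is diegetic.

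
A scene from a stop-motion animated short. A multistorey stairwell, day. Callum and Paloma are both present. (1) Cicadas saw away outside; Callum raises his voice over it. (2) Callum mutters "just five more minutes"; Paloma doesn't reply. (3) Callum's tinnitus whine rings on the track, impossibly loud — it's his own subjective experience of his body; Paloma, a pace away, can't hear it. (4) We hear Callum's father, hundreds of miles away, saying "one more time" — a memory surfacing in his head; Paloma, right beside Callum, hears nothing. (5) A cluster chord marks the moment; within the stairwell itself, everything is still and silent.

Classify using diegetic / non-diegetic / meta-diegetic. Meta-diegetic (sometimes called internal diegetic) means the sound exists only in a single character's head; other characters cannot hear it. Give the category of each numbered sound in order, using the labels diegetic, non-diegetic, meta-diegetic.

(1) is diegetic: ambient/room sound belonging to the story's physical space.
Sound (2): Callum is a character speaking aloud in the scene, so diegetic.
Sound (3): a subjective body sound — Callum's private perception, inaudible to Paloma, so meta-diegetic.
(4) is meta-diegetic: a remembered line, private to Callum — not present in the room, not audible to Paloma.
(5) it's a sound-design accent with no in-world source; no one in the scene can hear it → non-diegetic.

diegetic, diegetic, meta-diegetic, meta-diegetic, non-diegetic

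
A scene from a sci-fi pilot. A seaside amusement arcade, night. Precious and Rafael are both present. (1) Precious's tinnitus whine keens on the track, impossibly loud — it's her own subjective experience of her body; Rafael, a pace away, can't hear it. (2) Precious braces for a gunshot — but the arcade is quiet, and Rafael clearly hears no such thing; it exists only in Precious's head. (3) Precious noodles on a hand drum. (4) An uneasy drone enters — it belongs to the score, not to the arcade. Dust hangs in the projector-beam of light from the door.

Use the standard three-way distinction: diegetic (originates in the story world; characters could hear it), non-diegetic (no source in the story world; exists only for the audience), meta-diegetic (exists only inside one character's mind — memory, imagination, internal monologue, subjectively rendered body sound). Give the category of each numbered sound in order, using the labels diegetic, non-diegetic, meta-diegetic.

meta-diegetic, meta-diegetic, diegetic, non-diegetic

(1) it's Precious's internal bodily sensation rendered as sound; only Precious 'hears' it → meta-diegetic.
(2) is meta-diegetic: Precious alone 'hears' it — an imagined sound, not present in the space.
(3) the instrument and the performer are both in the scene → diegetic.
Sound (4): it has no source in the story world and no character can hear it — it's underscore, so non-diegetic.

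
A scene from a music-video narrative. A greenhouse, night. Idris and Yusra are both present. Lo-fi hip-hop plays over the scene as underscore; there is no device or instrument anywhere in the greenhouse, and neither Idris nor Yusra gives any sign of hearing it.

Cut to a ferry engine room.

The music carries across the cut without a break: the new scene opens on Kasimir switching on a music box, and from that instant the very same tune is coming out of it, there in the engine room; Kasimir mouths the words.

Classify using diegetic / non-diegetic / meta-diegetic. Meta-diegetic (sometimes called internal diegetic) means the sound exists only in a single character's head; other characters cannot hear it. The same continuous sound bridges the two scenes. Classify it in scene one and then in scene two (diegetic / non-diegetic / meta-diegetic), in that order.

Scene one: there's no in-world source anywhere and no character hears it — underscore for the audience only → non-diegetic.
Scene two: once Kasimir turns on a music box, the music has a real source in the story world and Kasimir reacts to it → diegetic.

non-diegetic, diegetic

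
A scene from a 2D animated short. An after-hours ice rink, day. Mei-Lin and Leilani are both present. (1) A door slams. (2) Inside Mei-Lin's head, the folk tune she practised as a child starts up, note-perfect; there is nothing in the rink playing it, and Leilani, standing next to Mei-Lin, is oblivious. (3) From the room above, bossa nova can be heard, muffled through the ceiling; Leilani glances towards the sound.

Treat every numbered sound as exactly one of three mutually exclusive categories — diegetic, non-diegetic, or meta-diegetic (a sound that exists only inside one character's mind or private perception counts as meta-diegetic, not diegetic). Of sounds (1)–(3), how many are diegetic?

(1) is diegetic: a door is a real object/event in the scene's world.
(2) remembered music, private to Mei-Lin — Leilani is oblivious because it isn't in the room → meta-diegetic.
(3) is diegetic: off-screen diegetic: the source is out of frame but still in the story's space.
Diegetic: (1), (3) — that's 2.

2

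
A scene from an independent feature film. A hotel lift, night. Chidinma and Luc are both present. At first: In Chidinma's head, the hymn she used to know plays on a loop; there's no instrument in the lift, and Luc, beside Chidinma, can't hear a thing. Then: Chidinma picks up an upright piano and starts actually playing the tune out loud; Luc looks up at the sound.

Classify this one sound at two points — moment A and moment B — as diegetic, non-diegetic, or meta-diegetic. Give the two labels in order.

Moment A: the tune exists only as Chidinma's private memory; Luc can't hear it → meta-diegetic.
Moment B: Chidinma is now producing it live on an upright piano, in the room, and Luc hears it → diegetic.

meta-diegetic, diegetic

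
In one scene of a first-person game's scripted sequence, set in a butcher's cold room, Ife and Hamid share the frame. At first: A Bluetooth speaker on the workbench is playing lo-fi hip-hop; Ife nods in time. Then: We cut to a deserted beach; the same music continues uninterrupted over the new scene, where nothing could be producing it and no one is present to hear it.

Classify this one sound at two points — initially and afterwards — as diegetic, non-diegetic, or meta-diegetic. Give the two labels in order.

diegetic, non-diegetic

Initially: a Bluetooth speaker is a real in-scene source and Ife reacts to it → diegetic.
Afterwards: there is no longer any in-world source and no one can hear it — it has become underscore → non-diegetic.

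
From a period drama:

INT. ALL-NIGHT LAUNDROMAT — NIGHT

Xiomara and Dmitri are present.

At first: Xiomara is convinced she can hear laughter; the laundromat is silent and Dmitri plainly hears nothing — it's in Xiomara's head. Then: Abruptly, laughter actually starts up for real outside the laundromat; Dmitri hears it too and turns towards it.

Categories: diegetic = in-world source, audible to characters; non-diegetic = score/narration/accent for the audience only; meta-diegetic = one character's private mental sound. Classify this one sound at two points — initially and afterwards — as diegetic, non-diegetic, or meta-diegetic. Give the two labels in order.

Initially: only Xiomara 'hears' it — imagined, in her mind → meta-diegetic.
Afterwards: now there's a real external source and Dmitri hears it too — in the story world → diegetic.

meta-diegetic, diegetic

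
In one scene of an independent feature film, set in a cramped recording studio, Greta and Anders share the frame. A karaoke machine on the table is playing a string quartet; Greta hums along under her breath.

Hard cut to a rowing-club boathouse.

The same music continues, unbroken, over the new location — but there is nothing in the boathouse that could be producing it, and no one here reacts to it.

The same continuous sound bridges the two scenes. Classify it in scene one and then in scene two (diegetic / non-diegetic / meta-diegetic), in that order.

diegetic, non-diegetic

Scene one: a karaoke machine is an on-screen source and Greta reacts to it → diegetic.
Scene two: there is no source in the boathouse and no one hears it — it's now underscore → non-diegetic.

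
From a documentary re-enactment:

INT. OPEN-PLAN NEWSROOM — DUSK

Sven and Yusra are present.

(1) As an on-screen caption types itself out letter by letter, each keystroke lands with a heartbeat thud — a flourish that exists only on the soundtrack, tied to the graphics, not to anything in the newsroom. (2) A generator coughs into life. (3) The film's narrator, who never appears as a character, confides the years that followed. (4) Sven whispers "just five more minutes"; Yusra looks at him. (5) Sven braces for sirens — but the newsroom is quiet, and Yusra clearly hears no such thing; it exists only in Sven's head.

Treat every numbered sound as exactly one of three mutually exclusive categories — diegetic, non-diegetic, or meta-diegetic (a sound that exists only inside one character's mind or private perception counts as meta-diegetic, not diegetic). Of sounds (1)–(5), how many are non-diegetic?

2

(1) it accompanies on-screen graphics, not anything inside the story world → non-diegetic.
(2) is diegetic: the sound comes from a generator physically present in the location.
Sound (3): external voice-over — not a character, not heard by anyone in the scene, so non-diegetic.
(4) is diegetic: on-screen dialogue — Sven speaks and Yusra is there to hear.
Sound (5): the sound is imagined by Sven; nothing in the story world is producing it and Yusra can't hear it, so meta-diegetic.
Non-diegetic: (1), (3) — that's 2.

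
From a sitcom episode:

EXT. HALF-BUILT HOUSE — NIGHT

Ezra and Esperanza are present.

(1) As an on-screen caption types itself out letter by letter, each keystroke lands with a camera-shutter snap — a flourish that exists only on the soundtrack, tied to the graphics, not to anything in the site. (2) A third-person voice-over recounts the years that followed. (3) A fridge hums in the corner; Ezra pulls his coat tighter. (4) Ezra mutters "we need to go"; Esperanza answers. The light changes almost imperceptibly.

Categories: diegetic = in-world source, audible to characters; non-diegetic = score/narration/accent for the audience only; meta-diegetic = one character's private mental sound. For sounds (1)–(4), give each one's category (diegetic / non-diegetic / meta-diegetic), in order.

Sound (1): sound married to a title/caption — outside the diegesis by definition, so non-diegetic.
(2) commentary laid over the scene from outside the fiction → non-diegetic.
(3) ambient/room sound belonging to the story's physical space → diegetic.
(4) is diegetic: Ezra is a character speaking aloud in the scene.

non-diegetic, non-diegetic, diegetic, diegetic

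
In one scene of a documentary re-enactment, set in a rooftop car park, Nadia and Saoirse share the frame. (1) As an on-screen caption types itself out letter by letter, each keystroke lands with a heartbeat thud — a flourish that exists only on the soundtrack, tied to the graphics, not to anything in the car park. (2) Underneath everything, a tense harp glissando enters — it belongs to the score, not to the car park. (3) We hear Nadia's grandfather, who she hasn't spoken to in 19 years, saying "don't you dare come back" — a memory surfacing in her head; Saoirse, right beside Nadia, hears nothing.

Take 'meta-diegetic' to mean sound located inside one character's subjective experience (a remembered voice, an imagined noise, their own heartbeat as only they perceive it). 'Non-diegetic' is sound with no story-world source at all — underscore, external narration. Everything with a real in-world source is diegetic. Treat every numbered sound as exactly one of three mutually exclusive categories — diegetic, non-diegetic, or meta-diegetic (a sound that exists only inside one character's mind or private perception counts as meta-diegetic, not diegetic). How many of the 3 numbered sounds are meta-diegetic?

1

Sound (1): it accompanies on-screen graphics, not anything inside the story world, so non-diegetic.
(2) score with no on-screen or off-screen source; it exists for the audience alone → non-diegetic.
(3) is meta-diegetic: it's Nadia's recollection rendered as sound; the other character can't hear it.
So 1 of the 3 is meta-diegetic: (3).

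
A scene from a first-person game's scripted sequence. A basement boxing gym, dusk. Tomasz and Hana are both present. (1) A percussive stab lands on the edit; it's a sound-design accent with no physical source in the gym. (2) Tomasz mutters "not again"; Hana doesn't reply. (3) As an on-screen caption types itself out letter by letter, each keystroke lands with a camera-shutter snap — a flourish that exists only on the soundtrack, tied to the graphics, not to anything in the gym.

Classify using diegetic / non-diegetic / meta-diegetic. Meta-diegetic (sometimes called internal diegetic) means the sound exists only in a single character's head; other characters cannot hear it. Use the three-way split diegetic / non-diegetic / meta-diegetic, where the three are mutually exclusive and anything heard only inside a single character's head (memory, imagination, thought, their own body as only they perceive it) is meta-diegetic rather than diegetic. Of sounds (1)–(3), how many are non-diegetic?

2

Sound (1): an editorial stinger — it belongs to the cut, not the story world, so non-diegetic.
Sound (2): spoken by a character present in the story world, so diegetic.
(3) it accompanies on-screen graphics, not anything inside the story world → non-diegetic.
So 2 of the 3 are non-diegetic: (1), (3).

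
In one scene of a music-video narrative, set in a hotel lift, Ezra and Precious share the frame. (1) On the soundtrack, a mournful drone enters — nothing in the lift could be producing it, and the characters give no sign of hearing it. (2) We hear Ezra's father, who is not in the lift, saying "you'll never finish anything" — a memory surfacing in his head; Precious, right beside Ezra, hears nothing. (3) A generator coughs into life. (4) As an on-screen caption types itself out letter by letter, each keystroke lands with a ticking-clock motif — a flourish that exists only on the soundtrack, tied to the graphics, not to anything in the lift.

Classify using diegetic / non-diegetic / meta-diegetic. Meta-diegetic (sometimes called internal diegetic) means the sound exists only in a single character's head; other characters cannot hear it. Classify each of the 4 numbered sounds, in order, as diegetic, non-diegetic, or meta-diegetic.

non-diegetic, meta-diegetic, diegetic, non-diegetic

(1) is non-diegetic: it has no source in the story world and no character can hear it — it's underscore.
Sound (2): a remembered line, private to Ezra — not present in the room, not audible to Precious, so meta-diegetic.
(3) is diegetic: an in-world source (a generator); characters could hear it.
Sound (4): it accompanies on-screen graphics, not anything inside the story world, so non-diegetic.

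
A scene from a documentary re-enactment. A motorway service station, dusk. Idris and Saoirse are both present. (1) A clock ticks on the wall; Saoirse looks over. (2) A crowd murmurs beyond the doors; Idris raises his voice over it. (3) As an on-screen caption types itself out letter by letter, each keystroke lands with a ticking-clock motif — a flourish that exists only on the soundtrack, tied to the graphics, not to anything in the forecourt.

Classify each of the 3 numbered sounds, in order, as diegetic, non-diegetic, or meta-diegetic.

diegetic, diegetic, non-diegetic

(1) an in-world source (a clock); characters could hear it → diegetic.
Sound (2): a crowd is part of the location's real environment, so diegetic.
(3) is non-diegetic: it accompanies on-screen graphics, not anything inside the story world.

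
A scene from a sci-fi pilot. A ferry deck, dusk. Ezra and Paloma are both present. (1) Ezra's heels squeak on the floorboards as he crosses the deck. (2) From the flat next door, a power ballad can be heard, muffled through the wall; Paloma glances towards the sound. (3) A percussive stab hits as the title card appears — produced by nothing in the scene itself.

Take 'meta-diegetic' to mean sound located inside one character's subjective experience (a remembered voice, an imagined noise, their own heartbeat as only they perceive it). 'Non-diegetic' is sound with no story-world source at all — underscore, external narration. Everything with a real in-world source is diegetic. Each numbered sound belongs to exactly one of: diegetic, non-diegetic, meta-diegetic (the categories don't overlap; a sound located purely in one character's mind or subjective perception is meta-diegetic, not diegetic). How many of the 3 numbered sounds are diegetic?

2

Sound (1): a character's body making contact with the set — an in-world sound, so diegetic.
(2) is diegetic: off-screen diegetic: the source is out of frame but still in the story's space.
(3) is non-diegetic: an editorial stinger — it belongs to the cut, not the story world.
Diegetic: (1), (2) — that's 2.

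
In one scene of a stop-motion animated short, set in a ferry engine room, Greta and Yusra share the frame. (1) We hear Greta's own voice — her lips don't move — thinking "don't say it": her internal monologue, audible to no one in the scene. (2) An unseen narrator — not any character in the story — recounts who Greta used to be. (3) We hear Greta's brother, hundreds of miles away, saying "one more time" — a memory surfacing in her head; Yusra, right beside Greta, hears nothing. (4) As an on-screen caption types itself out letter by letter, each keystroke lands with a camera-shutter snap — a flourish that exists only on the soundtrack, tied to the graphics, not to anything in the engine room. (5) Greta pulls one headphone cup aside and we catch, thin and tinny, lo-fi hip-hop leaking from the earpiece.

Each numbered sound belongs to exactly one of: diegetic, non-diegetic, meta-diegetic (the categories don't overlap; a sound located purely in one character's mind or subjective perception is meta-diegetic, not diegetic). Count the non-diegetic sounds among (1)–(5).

(1) is meta-diegetic: it's Greta's unspoken thought, heard only by the audience via her subjectivity.
(2) external voice-over — not a character, not heard by anyone in the scene → non-diegetic.
(3) is meta-diegetic: a remembered line, private to Greta — not present in the room, not audible to Yusra.
(4) is non-diegetic: sound married to a title/caption — outside the diegesis by definition.
(5) it's leaking from a physical pair of headphones in the scene → diegetic.
Non-diegetic: (2), (4) — that's 2.

2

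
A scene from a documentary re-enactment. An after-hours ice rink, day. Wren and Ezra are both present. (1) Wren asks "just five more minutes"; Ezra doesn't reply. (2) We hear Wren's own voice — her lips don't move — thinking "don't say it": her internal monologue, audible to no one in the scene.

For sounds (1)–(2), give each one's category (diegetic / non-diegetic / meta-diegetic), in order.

(1) is diegetic: on-screen dialogue — Wren speaks and Ezra is there to hear.
Sound (2): internal monologue — inside Wren's mind, not spoken into the scene, so meta-diegetic.

diegetic, meta-diegetic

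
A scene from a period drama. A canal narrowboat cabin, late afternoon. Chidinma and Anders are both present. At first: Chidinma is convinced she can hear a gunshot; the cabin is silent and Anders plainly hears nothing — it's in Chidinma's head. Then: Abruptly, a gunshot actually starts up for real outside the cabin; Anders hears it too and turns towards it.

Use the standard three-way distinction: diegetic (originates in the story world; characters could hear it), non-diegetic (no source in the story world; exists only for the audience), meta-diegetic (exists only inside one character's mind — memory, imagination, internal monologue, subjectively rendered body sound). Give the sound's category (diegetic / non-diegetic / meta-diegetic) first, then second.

First: only Chidinma 'hears' it — imagined, in her mind → meta-diegetic.
Second: now there's a real external source and Anders hears it too — in the story world → diegetic.

meta-diegetic, diegetic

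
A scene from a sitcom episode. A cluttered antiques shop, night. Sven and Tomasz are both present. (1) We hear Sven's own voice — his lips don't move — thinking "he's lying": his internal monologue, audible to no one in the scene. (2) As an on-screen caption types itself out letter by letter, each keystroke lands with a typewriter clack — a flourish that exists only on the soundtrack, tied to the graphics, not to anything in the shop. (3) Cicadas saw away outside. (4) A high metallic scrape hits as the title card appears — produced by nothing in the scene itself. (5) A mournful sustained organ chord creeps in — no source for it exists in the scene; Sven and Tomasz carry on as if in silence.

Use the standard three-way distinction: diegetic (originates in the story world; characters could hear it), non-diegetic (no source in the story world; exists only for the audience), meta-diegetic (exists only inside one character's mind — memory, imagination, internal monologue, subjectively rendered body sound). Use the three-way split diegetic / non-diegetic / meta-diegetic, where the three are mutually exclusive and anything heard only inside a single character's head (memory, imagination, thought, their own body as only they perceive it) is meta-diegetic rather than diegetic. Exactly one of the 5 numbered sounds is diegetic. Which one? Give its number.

(1) Sven's thought-voice: a private mental sound no other character can hear → meta-diegetic.
Sound (2): the caption isn't part of the story world, so neither is the sound tied to it, so non-diegetic.
(3) cicadas is part of the location's real environment → diegetic.
Sound (4): an editorial stinger — it belongs to the cut, not the story world, so non-diegetic.
(5) score with no on-screen or off-screen source; it exists for the audience alone → non-diegetic.
Only (3) is diegetic.

3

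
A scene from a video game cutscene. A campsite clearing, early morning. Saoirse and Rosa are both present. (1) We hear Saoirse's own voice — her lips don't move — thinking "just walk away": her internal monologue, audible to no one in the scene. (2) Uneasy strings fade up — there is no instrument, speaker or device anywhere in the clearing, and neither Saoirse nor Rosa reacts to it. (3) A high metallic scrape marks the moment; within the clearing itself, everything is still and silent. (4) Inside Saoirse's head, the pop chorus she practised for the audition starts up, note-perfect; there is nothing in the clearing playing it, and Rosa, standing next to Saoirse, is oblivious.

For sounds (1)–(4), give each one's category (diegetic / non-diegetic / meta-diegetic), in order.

meta-diegetic, non-diegetic, non-diegetic, meta-diegetic

(1) it's Saoirse's unspoken thought, heard only by the audience via her subjectivity → meta-diegetic.
(2) score with no on-screen or off-screen source; it exists for the audience alone → non-diegetic.
Sound (3): an editorial stinger — it belongs to the cut, not the story world, so non-diegetic.
Sound (4): it lives in Saoirse's subjectivity, not in the clearing, so meta-diegetic.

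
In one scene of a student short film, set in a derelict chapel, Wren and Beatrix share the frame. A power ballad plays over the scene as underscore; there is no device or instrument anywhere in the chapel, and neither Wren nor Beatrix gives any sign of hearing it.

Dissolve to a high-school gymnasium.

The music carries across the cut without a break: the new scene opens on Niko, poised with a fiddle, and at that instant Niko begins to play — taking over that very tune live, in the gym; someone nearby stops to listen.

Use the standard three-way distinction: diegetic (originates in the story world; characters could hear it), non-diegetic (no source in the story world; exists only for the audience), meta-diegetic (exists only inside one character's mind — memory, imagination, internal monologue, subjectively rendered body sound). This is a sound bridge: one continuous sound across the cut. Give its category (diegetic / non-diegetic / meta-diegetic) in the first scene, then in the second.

Scene one: there's no in-world source anywhere and no character hears it — underscore for the audience only → non-diegetic.
Scene two: from the moment Niko starts playing, the tune is being performed on a fiddle inside the story world and another character hears it → diegetic.

non-diegetic, diegetic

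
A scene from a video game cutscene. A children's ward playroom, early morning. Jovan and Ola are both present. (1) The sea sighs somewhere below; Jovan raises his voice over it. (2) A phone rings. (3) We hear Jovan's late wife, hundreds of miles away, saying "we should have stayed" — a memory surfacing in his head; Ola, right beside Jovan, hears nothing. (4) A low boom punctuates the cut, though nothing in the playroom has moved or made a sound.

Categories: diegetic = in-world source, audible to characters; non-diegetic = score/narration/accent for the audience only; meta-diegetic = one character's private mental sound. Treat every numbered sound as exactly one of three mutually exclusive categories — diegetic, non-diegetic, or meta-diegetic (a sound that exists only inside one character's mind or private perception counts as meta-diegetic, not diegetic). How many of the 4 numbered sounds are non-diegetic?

Sound (1): ambient/room sound belonging to the story's physical space, so diegetic.
Sound (2): the sound comes from a phone physically present in the location, so diegetic.
(3) the voice is a memory playing only inside Jovan's mind; Ola can't hear it → meta-diegetic.
(4) is non-diegetic: an editorial stinger — it belongs to the cut, not the story world.
So 1 of the 4 is non-diegetic: (4).

1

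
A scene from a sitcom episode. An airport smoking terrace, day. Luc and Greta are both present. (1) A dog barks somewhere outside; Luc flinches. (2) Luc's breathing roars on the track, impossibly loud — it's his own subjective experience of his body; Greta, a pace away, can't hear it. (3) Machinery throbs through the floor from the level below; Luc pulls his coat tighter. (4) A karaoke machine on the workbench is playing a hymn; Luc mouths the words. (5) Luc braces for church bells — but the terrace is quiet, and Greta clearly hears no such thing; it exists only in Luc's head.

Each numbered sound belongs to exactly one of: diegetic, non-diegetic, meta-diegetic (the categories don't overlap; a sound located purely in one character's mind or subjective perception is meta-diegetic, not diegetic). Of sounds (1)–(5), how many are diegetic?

Sound (1): an in-world source (a dog); characters could hear it, so diegetic.
(2) is meta-diegetic: a subjective body sound — Luc's private perception, inaudible to Greta.
Sound (3): ambient/room sound belonging to the story's physical space, so diegetic.
Sound (4): a karaoke machine is a physical source in the scene and Luc reacts to it, so diegetic.
Sound (5): the sound is imagined by Luc; nothing in the story world is producing it and Greta can't hear it, so meta-diegetic.
So 3 of the 5 are diegetic: (1), (3), (4).

3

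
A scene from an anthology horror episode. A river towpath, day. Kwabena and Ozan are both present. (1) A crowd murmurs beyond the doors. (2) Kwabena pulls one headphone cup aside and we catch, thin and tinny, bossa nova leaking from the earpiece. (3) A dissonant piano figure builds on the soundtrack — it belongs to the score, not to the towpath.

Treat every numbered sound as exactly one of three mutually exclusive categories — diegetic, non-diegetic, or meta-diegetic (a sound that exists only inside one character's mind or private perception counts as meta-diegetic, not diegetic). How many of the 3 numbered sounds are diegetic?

(1) a crowd is part of the location's real environment → diegetic.
(2) is diegetic: the headphones are an on-screen source.
Sound (3): nothing in the towpath produces it and the characters don't hear it — pure soundtrack, so non-diegetic.
Diegetic: (1), (2) — that's 2.

2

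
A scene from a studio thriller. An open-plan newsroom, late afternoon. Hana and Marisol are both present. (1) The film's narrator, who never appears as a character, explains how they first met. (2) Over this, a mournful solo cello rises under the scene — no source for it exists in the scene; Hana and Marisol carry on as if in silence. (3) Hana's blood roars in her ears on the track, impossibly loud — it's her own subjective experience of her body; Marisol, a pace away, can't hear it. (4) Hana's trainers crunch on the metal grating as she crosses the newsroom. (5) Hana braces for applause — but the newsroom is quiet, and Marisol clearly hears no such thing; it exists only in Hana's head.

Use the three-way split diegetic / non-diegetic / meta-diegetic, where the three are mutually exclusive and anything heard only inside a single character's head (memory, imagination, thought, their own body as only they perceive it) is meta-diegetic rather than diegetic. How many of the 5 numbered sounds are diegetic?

Sound (1): the narrator exists outside the story world, addressing only the audience, so non-diegetic.
(2) nothing in the newsroom produces it and the characters don't hear it — pure soundtrack → non-diegetic.
(3) it's Hana's internal bodily sensation rendered as sound; only Hana 'hears' it → meta-diegetic.
Sound (4): a character's body making contact with the set — an in-world sound, so diegetic.
(5) Hana alone 'hears' it — an imagined sound, not present in the space → meta-diegetic.
Diegetic: (4) — that's 1.

1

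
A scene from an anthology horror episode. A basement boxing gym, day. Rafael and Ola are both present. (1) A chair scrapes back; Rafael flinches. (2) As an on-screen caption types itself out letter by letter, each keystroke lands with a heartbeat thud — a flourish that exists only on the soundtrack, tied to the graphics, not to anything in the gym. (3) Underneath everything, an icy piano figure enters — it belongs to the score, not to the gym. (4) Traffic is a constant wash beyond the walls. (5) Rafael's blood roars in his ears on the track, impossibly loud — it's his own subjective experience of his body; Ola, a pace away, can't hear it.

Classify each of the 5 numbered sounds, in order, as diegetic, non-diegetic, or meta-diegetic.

diegetic, non-diegetic, non-diegetic, diegetic, meta-diegetic

(1) the sound comes from a chair physically present in the location → diegetic.
Sound (2): sound married to a title/caption — outside the diegesis by definition, so non-diegetic.
Sound (3): nothing in the gym produces it and the characters don't hear it — pure soundtrack, so non-diegetic.
Sound (4): it's the actual ambient sound of the location, so diegetic.
(5) a subjective body sound — Rafael's private perception, inaudible to Ola → meta-diegetic.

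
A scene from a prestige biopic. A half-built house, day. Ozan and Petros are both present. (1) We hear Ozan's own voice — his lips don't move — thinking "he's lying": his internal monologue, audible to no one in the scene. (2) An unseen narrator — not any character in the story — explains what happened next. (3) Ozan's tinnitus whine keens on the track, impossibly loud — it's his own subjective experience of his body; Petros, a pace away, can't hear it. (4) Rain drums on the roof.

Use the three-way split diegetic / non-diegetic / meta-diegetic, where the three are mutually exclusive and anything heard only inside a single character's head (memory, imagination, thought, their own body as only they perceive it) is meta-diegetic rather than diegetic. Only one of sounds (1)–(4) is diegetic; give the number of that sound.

(1) it's Ozan's unspoken thought, heard only by the audience via his subjectivity → meta-diegetic.
(2) commentary laid over the scene from outside the fiction → non-diegetic.
(3) is meta-diegetic: a subjective body sound — Ozan's private perception, inaudible to Petros.
(4) is diegetic: it's the actual ambient sound of the location.
Only (4) is diegetic.

4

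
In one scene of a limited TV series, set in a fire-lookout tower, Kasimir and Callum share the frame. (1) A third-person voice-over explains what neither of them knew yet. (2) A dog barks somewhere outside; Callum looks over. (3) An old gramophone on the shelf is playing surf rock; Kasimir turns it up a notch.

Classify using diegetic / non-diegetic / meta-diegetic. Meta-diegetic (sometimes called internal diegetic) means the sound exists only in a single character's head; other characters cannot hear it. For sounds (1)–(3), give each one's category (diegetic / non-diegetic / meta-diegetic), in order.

Sound (1): commentary laid over the scene from outside the fiction, so non-diegetic.
(2) a dog is a real object/event in the scene's world → diegetic.
Sound (3): an old gramophone is a physical source in the scene and Kasimir reacts to it, so diegetic.

non-diegetic, diegetic, diegetic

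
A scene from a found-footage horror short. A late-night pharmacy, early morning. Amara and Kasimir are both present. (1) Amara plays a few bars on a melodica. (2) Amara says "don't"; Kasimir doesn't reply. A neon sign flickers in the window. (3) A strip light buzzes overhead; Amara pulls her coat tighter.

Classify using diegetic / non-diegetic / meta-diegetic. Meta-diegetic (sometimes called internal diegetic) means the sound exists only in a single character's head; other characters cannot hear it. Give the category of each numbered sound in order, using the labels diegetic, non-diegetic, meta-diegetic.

diegetic, diegetic, diegetic

(1) is diegetic: the instrument and the performer are both in the scene.
(2) is diegetic: spoken by a character present in the story world.
Sound (3): it's the actual ambient sound of the location, so diegetic.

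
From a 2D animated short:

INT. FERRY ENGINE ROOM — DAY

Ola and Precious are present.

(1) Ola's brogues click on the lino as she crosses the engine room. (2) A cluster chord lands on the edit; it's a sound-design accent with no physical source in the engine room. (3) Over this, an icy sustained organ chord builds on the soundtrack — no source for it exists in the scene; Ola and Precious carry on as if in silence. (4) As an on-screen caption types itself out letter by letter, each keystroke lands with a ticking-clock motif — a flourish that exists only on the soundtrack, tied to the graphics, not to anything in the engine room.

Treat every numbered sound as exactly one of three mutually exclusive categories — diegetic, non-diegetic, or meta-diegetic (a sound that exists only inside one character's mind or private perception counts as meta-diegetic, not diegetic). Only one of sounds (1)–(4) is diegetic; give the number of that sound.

1

(1) is diegetic: a character's body making contact with the set — an in-world sound.
(2) is non-diegetic: an editorial stinger — it belongs to the cut, not the story world.
Sound (3): score with no on-screen or off-screen source; it exists for the audience alone, so non-diegetic.
(4) is non-diegetic: it accompanies on-screen graphics, not anything inside the story world.
Only (1) is diegetic.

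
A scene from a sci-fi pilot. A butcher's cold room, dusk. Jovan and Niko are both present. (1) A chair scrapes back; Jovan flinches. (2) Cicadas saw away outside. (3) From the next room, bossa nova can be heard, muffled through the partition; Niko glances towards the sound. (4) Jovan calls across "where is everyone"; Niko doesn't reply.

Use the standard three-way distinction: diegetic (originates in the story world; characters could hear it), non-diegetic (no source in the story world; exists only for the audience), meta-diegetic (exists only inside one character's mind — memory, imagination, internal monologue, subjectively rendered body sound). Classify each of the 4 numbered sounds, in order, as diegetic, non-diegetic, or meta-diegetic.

Sound (1): an in-world source (a chair); characters could hear it, so diegetic.
Sound (2): it's the actual ambient sound of the location, so diegetic.
(3) is diegetic: it's coming from the next room — a location within the story world — and Niko reacts.
Sound (4): spoken by a character present in the story world, so diegetic.

diegetic, diegetic, diegetic, diegetic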